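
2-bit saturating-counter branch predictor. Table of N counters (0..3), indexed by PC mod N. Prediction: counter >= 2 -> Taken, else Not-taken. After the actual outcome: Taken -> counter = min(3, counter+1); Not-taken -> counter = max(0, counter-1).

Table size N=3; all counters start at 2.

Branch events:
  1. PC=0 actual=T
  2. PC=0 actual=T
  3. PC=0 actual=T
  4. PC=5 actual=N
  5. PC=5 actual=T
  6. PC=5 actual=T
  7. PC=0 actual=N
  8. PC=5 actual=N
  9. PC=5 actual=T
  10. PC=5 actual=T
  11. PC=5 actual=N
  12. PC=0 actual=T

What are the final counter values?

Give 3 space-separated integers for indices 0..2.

Answer: 3 2 2

Derivation:
Ev 1: PC=0 idx=0 pred=T actual=T -> ctr[0]=3
Ev 2: PC=0 idx=0 pred=T actual=T -> ctr[0]=3
Ev 3: PC=0 idx=0 pred=T actual=T -> ctr[0]=3
Ev 4: PC=5 idx=2 pred=T actual=N -> ctr[2]=1
Ev 5: PC=5 idx=2 pred=N actual=T -> ctr[2]=2
Ev 6: PC=5 idx=2 pred=T actual=T -> ctr[2]=3
Ev 7: PC=0 idx=0 pred=T actual=N -> ctr[0]=2
Ev 8: PC=5 idx=2 pred=T actual=N -> ctr[2]=2
Ev 9: PC=5 idx=2 pred=T actual=T -> ctr[2]=3
Ev 10: PC=5 idx=2 pred=T actual=T -> ctr[2]=3
Ev 11: PC=5 idx=2 pred=T actual=N -> ctr[2]=2
Ev 12: PC=0 idx=0 pred=T actual=T -> ctr[0]=3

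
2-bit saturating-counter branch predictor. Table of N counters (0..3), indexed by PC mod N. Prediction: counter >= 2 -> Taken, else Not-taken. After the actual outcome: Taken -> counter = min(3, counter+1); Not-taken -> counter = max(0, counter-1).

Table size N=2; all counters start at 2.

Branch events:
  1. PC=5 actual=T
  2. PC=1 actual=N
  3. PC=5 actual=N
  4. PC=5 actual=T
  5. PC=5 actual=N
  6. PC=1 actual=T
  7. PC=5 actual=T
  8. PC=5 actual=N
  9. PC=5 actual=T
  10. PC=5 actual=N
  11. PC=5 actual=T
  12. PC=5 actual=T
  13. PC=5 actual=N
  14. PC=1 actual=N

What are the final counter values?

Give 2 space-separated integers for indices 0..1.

Ev 1: PC=5 idx=1 pred=T actual=T -> ctr[1]=3
Ev 2: PC=1 idx=1 pred=T actual=N -> ctr[1]=2
Ev 3: PC=5 idx=1 pred=T actual=N -> ctr[1]=1
Ev 4: PC=5 idx=1 pred=N actual=T -> ctr[1]=2
Ev 5: PC=5 idx=1 pred=T actual=N -> ctr[1]=1
Ev 6: PC=1 idx=1 pred=N actual=T -> ctr[1]=2
Ev 7: PC=5 idx=1 pred=T actual=T -> ctr[1]=3
Ev 8: PC=5 idx=1 pred=T actual=N -> ctr[1]=2
Ev 9: PC=5 idx=1 pred=T actual=T -> ctr[1]=3
Ev 10: PC=5 idx=1 pred=T actual=N -> ctr[1]=2
Ev 11: PC=5 idx=1 pred=T actual=T -> ctr[1]=3
Ev 12: PC=5 idx=1 pred=T actual=T -> ctr[1]=3
Ev 13: PC=5 idx=1 pred=T actual=N -> ctr[1]=2
Ev 14: PC=1 idx=1 pred=T actual=N -> ctr[1]=1

Answer: 2 1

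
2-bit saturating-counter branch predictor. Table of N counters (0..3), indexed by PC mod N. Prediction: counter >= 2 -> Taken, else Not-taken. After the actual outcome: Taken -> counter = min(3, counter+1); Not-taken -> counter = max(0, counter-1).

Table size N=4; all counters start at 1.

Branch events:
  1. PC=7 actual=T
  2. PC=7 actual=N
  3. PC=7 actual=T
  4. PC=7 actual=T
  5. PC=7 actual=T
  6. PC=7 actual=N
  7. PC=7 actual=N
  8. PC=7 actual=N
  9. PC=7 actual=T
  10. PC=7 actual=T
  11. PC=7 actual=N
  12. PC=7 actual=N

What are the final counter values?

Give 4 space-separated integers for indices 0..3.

Ev 1: PC=7 idx=3 pred=N actual=T -> ctr[3]=2
Ev 2: PC=7 idx=3 pred=T actual=N -> ctr[3]=1
Ev 3: PC=7 idx=3 pred=N actual=T -> ctr[3]=2
Ev 4: PC=7 idx=3 pred=T actual=T -> ctr[3]=3
Ev 5: PC=7 idx=3 pred=T actual=T -> ctr[3]=3
Ev 6: PC=7 idx=3 pred=T actual=N -> ctr[3]=2
Ev 7: PC=7 idx=3 pred=T actual=N -> ctr[3]=1
Ev 8: PC=7 idx=3 pred=N actual=N -> ctr[3]=0
Ev 9: PC=7 idx=3 pred=N actual=T -> ctr[3]=1
Ev 10: PC=7 idx=3 pred=N actual=T -> ctr[3]=2
Ev 11: PC=7 idx=3 pred=T actual=N -> ctr[3]=1
Ev 12: PC=7 idx=3 pred=N actual=N -> ctr[3]=0

Answer: 1 1 1 0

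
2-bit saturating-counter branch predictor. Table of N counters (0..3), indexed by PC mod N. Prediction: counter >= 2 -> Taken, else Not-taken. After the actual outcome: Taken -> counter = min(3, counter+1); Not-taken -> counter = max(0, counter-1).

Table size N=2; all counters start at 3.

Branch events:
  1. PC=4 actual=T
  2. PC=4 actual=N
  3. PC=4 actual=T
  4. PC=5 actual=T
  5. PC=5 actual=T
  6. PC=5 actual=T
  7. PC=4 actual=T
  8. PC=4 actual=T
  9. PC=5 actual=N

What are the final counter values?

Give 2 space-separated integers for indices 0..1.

Ev 1: PC=4 idx=0 pred=T actual=T -> ctr[0]=3
Ev 2: PC=4 idx=0 pred=T actual=N -> ctr[0]=2
Ev 3: PC=4 idx=0 pred=T actual=T -> ctr[0]=3
Ev 4: PC=5 idx=1 pred=T actual=T -> ctr[1]=3
Ev 5: PC=5 idx=1 pred=T actual=T -> ctr[1]=3
Ev 6: PC=5 idx=1 pred=T actual=T -> ctr[1]=3
Ev 7: PC=4 idx=0 pred=T actual=T -> ctr[0]=3
Ev 8: PC=4 idx=0 pred=T actual=T -> ctr[0]=3
Ev 9: PC=5 idx=1 pred=T actual=N -> ctr[1]=2

Answer: 3 2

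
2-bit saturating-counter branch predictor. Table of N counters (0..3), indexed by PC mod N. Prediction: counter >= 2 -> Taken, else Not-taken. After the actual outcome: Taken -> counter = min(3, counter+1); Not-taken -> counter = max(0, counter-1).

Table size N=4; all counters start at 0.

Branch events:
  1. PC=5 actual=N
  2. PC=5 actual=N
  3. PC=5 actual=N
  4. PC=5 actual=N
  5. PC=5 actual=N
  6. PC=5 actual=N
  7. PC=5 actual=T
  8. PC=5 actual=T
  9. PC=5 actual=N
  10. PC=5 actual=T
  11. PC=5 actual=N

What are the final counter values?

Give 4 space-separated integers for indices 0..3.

Answer: 0 1 0 0

Derivation:
Ev 1: PC=5 idx=1 pred=N actual=N -> ctr[1]=0
Ev 2: PC=5 idx=1 pred=N actual=N -> ctr[1]=0
Ev 3: PC=5 idx=1 pred=N actual=N -> ctr[1]=0
Ev 4: PC=5 idx=1 pred=N actual=N -> ctr[1]=0
Ev 5: PC=5 idx=1 pred=N actual=N -> ctr[1]=0
Ev 6: PC=5 idx=1 pred=N actual=N -> ctr[1]=0
Ev 7: PC=5 idx=1 pred=N actual=T -> ctr[1]=1
Ev 8: PC=5 idx=1 pred=N actual=T -> ctr[1]=2
Ev 9: PC=5 idx=1 pred=T actual=N -> ctr[1]=1
Ev 10: PC=5 idx=1 pred=N actual=T -> ctr[1]=2
Ev 11: PC=5 idx=1 pred=T actual=N -> ctr[1]=1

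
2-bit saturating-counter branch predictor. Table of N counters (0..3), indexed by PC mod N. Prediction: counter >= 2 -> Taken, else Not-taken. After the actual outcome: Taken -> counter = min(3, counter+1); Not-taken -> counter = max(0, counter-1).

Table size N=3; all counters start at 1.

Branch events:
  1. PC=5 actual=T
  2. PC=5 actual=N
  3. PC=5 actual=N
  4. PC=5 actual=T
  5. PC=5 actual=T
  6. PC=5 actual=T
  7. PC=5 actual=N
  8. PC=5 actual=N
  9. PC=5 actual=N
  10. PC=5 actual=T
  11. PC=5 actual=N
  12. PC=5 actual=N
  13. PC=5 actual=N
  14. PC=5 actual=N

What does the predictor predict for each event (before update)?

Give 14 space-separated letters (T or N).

Ev 1: PC=5 idx=2 pred=N actual=T -> ctr[2]=2
Ev 2: PC=5 idx=2 pred=T actual=N -> ctr[2]=1
Ev 3: PC=5 idx=2 pred=N actual=N -> ctr[2]=0
Ev 4: PC=5 idx=2 pred=N actual=T -> ctr[2]=1
Ev 5: PC=5 idx=2 pred=N actual=T -> ctr[2]=2
Ev 6: PC=5 idx=2 pred=T actual=T -> ctr[2]=3
Ev 7: PC=5 idx=2 pred=T actual=N -> ctr[2]=2
Ev 8: PC=5 idx=2 pred=T actual=N -> ctr[2]=1
Ev 9: PC=5 idx=2 pred=N actual=N -> ctr[2]=0
Ev 10: PC=5 idx=2 pred=N actual=T -> ctr[2]=1
Ev 11: PC=5 idx=2 pred=N actual=N -> ctr[2]=0
Ev 12: PC=5 idx=2 pred=N actual=N -> ctr[2]=0
Ev 13: PC=5 idx=2 pred=N actual=N -> ctr[2]=0
Ev 14: PC=5 idx=2 pred=N actual=N -> ctr[2]=0

Answer: N T N N N T T T N N N N N N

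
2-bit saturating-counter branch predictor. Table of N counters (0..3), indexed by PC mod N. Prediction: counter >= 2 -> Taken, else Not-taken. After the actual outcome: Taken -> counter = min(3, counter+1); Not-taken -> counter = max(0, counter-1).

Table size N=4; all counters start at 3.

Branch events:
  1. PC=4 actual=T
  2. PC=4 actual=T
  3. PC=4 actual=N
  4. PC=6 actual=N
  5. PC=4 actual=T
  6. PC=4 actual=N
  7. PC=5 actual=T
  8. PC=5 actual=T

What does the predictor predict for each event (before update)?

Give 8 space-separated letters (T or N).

Ev 1: PC=4 idx=0 pred=T actual=T -> ctr[0]=3
Ev 2: PC=4 idx=0 pred=T actual=T -> ctr[0]=3
Ev 3: PC=4 idx=0 pred=T actual=N -> ctr[0]=2
Ev 4: PC=6 idx=2 pred=T actual=N -> ctr[2]=2
Ev 5: PC=4 idx=0 pred=T actual=T -> ctr[0]=3
Ev 6: PC=4 idx=0 pred=T actual=N -> ctr[0]=2
Ev 7: PC=5 idx=1 pred=T actual=T -> ctr[1]=3
Ev 8: PC=5 idx=1 pred=T actual=T -> ctr[1]=3

Answer: T T T T T T T T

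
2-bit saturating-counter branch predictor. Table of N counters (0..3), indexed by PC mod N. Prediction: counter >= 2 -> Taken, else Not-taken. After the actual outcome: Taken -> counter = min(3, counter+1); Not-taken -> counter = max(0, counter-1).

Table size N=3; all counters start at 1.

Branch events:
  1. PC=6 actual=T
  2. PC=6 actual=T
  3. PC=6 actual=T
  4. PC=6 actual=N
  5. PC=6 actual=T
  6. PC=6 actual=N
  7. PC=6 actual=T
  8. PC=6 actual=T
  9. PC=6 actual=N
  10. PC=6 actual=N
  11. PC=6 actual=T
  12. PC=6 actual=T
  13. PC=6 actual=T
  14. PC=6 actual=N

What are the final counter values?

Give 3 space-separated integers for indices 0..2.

Answer: 2 1 1

Derivation:
Ev 1: PC=6 idx=0 pred=N actual=T -> ctr[0]=2
Ev 2: PC=6 idx=0 pred=T actual=T -> ctr[0]=3
Ev 3: PC=6 idx=0 pred=T actual=T -> ctr[0]=3
Ev 4: PC=6 idx=0 pred=T actual=N -> ctr[0]=2
Ev 5: PC=6 idx=0 pred=T actual=T -> ctr[0]=3
Ev 6: PC=6 idx=0 pred=T actual=N -> ctr[0]=2
Ev 7: PC=6 idx=0 pred=T actual=T -> ctr[0]=3
Ev 8: PC=6 idx=0 pred=T actual=T -> ctr[0]=3
Ev 9: PC=6 idx=0 pred=T actual=N -> ctr[0]=2
Ev 10: PC=6 idx=0 pred=T actual=N -> ctr[0]=1
Ev 11: PC=6 idx=0 pred=N actual=T -> ctr[0]=2
Ev 12: PC=6 idx=0 pred=T actual=T -> ctr[0]=3
Ev 13: PC=6 idx=0 pred=T actual=T -> ctr[0]=3
Ev 14: PC=6 idx=0 pred=T actual=N -> ctr[0]=2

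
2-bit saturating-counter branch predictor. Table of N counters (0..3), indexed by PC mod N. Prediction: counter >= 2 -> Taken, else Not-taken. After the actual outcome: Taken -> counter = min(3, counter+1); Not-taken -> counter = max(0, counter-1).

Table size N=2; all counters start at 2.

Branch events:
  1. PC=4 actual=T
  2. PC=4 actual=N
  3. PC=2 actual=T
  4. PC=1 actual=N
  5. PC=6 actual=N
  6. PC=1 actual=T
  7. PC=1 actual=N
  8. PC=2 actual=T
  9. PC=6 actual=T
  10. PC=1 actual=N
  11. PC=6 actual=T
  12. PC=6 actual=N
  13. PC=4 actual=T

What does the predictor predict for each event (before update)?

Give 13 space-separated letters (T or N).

Ev 1: PC=4 idx=0 pred=T actual=T -> ctr[0]=3
Ev 2: PC=4 idx=0 pred=T actual=N -> ctr[0]=2
Ev 3: PC=2 idx=0 pred=T actual=T -> ctr[0]=3
Ev 4: PC=1 idx=1 pred=T actual=N -> ctr[1]=1
Ev 5: PC=6 idx=0 pred=T actual=N -> ctr[0]=2
Ev 6: PC=1 idx=1 pred=N actual=T -> ctr[1]=2
Ev 7: PC=1 idx=1 pred=T actual=N -> ctr[1]=1
Ev 8: PC=2 idx=0 pred=T actual=T -> ctr[0]=3
Ev 9: PC=6 idx=0 pred=T actual=T -> ctr[0]=3
Ev 10: PC=1 idx=1 pred=N actual=N -> ctr[1]=0
Ev 11: PC=6 idx=0 pred=T actual=T -> ctr[0]=3
Ev 12: PC=6 idx=0 pred=T actual=N -> ctr[0]=2
Ev 13: PC=4 idx=0 pred=T actual=T -> ctr[0]=3

Answer: T T T T T N T T T N T T T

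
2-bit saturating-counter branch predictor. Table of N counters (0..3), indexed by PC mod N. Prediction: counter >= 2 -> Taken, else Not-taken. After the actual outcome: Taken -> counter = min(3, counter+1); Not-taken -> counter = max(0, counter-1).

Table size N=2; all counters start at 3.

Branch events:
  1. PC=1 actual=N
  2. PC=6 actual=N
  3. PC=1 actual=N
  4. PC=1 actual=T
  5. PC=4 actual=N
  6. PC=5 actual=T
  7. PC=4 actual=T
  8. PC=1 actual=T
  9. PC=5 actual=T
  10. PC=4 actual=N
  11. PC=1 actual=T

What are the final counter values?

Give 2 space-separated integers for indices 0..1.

Answer: 1 3

Derivation:
Ev 1: PC=1 idx=1 pred=T actual=N -> ctr[1]=2
Ev 2: PC=6 idx=0 pred=T actual=N -> ctr[0]=2
Ev 3: PC=1 idx=1 pred=T actual=N -> ctr[1]=1
Ev 4: PC=1 idx=1 pred=N actual=T -> ctr[1]=2
Ev 5: PC=4 idx=0 pred=T actual=N -> ctr[0]=1
Ev 6: PC=5 idx=1 pred=T actual=T -> ctr[1]=3
Ev 7: PC=4 idx=0 pred=N actual=T -> ctr[0]=2
Ev 8: PC=1 idx=1 pred=T actual=T -> ctr[1]=3
Ev 9: PC=5 idx=1 pred=T actual=T -> ctr[1]=3
Ev 10: PC=4 idx=0 pred=T actual=N -> ctr[0]=1
Ev 11: PC=1 idx=1 pred=T actual=T -> ctr[1]=3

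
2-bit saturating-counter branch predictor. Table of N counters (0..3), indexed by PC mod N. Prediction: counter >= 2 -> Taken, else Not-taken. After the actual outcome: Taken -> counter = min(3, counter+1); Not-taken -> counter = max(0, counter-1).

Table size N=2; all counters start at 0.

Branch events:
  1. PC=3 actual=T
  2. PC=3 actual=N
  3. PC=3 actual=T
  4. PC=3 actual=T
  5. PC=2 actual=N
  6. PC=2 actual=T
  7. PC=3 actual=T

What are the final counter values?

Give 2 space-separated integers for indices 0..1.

Answer: 1 3

Derivation:
Ev 1: PC=3 idx=1 pred=N actual=T -> ctr[1]=1
Ev 2: PC=3 idx=1 pred=N actual=N -> ctr[1]=0
Ev 3: PC=3 idx=1 pred=N actual=T -> ctr[1]=1
Ev 4: PC=3 idx=1 pred=N actual=T -> ctr[1]=2
Ev 5: PC=2 idx=0 pred=N actual=N -> ctr[0]=0
Ev 6: PC=2 idx=0 pred=N actual=T -> ctr[0]=1
Ev 7: PC=3 idx=1 pred=T actual=T -> ctr[1]=3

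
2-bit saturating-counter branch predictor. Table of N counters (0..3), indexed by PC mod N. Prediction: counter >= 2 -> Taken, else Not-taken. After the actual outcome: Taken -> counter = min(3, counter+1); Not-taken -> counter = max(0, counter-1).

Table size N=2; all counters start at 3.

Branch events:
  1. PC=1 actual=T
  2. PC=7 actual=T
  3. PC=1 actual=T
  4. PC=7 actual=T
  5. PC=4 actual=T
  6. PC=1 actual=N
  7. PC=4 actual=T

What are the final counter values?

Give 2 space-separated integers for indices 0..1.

Ev 1: PC=1 idx=1 pred=T actual=T -> ctr[1]=3
Ev 2: PC=7 idx=1 pred=T actual=T -> ctr[1]=3
Ev 3: PC=1 idx=1 pred=T actual=T -> ctr[1]=3
Ev 4: PC=7 idx=1 pred=T actual=T -> ctr[1]=3
Ev 5: PC=4 idx=0 pred=T actual=T -> ctr[0]=3
Ev 6: PC=1 idx=1 pred=T actual=N -> ctr[1]=2
Ev 7: PC=4 idx=0 pred=T actual=T -> ctr[0]=3

Answer: 3 2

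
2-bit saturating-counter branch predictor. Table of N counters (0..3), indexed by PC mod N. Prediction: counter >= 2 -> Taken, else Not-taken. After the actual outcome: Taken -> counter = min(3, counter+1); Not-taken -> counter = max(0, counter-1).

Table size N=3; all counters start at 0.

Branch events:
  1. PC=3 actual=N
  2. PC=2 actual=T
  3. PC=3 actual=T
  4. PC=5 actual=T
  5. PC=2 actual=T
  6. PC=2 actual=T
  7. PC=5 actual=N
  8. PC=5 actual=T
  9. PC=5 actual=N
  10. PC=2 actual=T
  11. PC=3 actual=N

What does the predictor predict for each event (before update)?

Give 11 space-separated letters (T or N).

Ev 1: PC=3 idx=0 pred=N actual=N -> ctr[0]=0
Ev 2: PC=2 idx=2 pred=N actual=T -> ctr[2]=1
Ev 3: PC=3 idx=0 pred=N actual=T -> ctr[0]=1
Ev 4: PC=5 idx=2 pred=N actual=T -> ctr[2]=2
Ev 5: PC=2 idx=2 pred=T actual=T -> ctr[2]=3
Ev 6: PC=2 idx=2 pred=T actual=T -> ctr[2]=3
Ev 7: PC=5 idx=2 pred=T actual=N -> ctr[2]=2
Ev 8: PC=5 idx=2 pred=T actual=T -> ctr[2]=3
Ev 9: PC=5 idx=2 pred=T actual=N -> ctr[2]=2
Ev 10: PC=2 idx=2 pred=T actual=T -> ctr[2]=3
Ev 11: PC=3 idx=0 pred=N actual=N -> ctr[0]=0

Answer: N N N N T T T T T T N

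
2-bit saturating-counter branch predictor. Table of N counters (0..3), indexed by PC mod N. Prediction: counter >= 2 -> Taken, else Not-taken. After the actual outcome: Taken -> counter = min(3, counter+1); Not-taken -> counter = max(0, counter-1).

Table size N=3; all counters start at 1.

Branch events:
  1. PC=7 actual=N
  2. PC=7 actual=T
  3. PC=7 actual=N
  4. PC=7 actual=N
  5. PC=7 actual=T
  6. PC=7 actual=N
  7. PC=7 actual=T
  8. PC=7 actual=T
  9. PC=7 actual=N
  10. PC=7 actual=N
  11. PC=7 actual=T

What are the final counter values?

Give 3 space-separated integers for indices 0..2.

Ev 1: PC=7 idx=1 pred=N actual=N -> ctr[1]=0
Ev 2: PC=7 idx=1 pred=N actual=T -> ctr[1]=1
Ev 3: PC=7 idx=1 pred=N actual=N -> ctr[1]=0
Ev 4: PC=7 idx=1 pred=N actual=N -> ctr[1]=0
Ev 5: PC=7 idx=1 pred=N actual=T -> ctr[1]=1
Ev 6: PC=7 idx=1 pred=N actual=N -> ctr[1]=0
Ev 7: PC=7 idx=1 pred=N actual=T -> ctr[1]=1
Ev 8: PC=7 idx=1 pred=N actual=T -> ctr[1]=2
Ev 9: PC=7 idx=1 pred=T actual=N -> ctr[1]=1
Ev 10: PC=7 idx=1 pred=N actual=N -> ctr[1]=0
Ev 11: PC=7 idx=1 pred=N actual=T -> ctr[1]=1

Answer: 1 1 1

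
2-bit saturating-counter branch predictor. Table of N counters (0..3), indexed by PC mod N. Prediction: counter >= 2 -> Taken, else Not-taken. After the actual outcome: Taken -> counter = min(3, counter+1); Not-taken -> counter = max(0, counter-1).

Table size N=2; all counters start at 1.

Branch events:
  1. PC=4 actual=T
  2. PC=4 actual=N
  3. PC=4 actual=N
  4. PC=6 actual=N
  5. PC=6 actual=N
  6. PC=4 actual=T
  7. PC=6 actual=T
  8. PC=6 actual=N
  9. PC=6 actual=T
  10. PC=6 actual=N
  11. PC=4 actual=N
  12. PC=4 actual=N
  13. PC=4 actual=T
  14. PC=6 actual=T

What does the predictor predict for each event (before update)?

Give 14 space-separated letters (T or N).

Answer: N T N N N N N T N T N N N N

Derivation:
Ev 1: PC=4 idx=0 pred=N actual=T -> ctr[0]=2
Ev 2: PC=4 idx=0 pred=T actual=N -> ctr[0]=1
Ev 3: PC=4 idx=0 pred=N actual=N -> ctr[0]=0
Ev 4: PC=6 idx=0 pred=N actual=N -> ctr[0]=0
Ev 5: PC=6 idx=0 pred=N actual=N -> ctr[0]=0
Ev 6: PC=4 idx=0 pred=N actual=T -> ctr[0]=1
Ev 7: PC=6 idx=0 pred=N actual=T -> ctr[0]=2
Ev 8: PC=6 idx=0 pred=T actual=N -> ctr[0]=1
Ev 9: PC=6 idx=0 pred=N actual=T -> ctr[0]=2
Ev 10: PC=6 idx=0 pred=T actual=N -> ctr[0]=1
Ev 11: PC=4 idx=0 pred=N actual=N -> ctr[0]=0
Ev 12: PC=4 idx=0 pred=N actual=N -> ctr[0]=0
Ev 13: PC=4 idx=0 pred=N actual=T -> ctr[0]=1
Ev 14: PC=6 idx=0 pred=N actual=T -> ctr[0]=2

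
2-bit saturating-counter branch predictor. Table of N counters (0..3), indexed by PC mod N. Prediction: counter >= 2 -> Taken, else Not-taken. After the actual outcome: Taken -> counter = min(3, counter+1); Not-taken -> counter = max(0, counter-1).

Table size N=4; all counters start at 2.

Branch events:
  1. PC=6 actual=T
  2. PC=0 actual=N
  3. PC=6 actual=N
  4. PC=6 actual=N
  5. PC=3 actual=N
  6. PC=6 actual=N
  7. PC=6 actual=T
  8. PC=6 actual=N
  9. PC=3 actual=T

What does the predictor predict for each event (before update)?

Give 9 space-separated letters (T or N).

Answer: T T T T T N N N N

Derivation:
Ev 1: PC=6 idx=2 pred=T actual=T -> ctr[2]=3
Ev 2: PC=0 idx=0 pred=T actual=N -> ctr[0]=1
Ev 3: PC=6 idx=2 pred=T actual=N -> ctr[2]=2
Ev 4: PC=6 idx=2 pred=T actual=N -> ctr[2]=1
Ev 5: PC=3 idx=3 pred=T actual=N -> ctr[3]=1
Ev 6: PC=6 idx=2 pred=N actual=N -> ctr[2]=0
Ev 7: PC=6 idx=2 pred=N actual=T -> ctr[2]=1
Ev 8: PC=6 idx=2 pred=N actual=N -> ctr[2]=0
Ev 9: PC=3 idx=3 pred=N actual=T -> ctr[3]=2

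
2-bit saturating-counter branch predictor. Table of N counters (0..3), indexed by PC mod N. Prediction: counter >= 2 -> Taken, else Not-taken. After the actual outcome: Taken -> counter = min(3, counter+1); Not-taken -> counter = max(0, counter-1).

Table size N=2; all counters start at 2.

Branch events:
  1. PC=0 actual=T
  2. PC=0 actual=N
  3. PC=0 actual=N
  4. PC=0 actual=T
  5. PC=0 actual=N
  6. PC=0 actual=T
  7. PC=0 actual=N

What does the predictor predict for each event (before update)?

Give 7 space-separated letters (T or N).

Answer: T T T N T N T

Derivation:
Ev 1: PC=0 idx=0 pred=T actual=T -> ctr[0]=3
Ev 2: PC=0 idx=0 pred=T actual=N -> ctr[0]=2
Ev 3: PC=0 idx=0 pred=T actual=N -> ctr[0]=1
Ev 4: PC=0 idx=0 pred=N actual=T -> ctr[0]=2
Ev 5: PC=0 idx=0 pred=T actual=N -> ctr[0]=1
Ev 6: PC=0 idx=0 pred=N actual=T -> ctr[0]=2
Ev 7: PC=0 idx=0 pred=T actual=N -> ctr[0]=1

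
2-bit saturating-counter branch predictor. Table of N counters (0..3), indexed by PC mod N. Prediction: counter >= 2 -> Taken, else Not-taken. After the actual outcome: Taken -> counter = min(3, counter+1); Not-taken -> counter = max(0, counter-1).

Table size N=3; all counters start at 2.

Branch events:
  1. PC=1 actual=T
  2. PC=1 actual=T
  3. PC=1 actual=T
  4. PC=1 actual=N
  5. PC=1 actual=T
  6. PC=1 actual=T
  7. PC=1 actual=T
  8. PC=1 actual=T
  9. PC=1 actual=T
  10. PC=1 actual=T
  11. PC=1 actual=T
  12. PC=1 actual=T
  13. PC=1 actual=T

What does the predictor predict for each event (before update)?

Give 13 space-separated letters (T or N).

Answer: T T T T T T T T T T T T T

Derivation:
Ev 1: PC=1 idx=1 pred=T actual=T -> ctr[1]=3
Ev 2: PC=1 idx=1 pred=T actual=T -> ctr[1]=3
Ev 3: PC=1 idx=1 pred=T actual=T -> ctr[1]=3
Ev 4: PC=1 idx=1 pred=T actual=N -> ctr[1]=2
Ev 5: PC=1 idx=1 pred=T actual=T -> ctr[1]=3
Ev 6: PC=1 idx=1 pred=T actual=T -> ctr[1]=3
Ev 7: PC=1 idx=1 pred=T actual=T -> ctr[1]=3
Ev 8: PC=1 idx=1 pred=T actual=T -> ctr[1]=3
Ev 9: PC=1 idx=1 pred=T actual=T -> ctr[1]=3
Ev 10: PC=1 idx=1 pred=T actual=T -> ctr[1]=3
Ev 11: PC=1 idx=1 pred=T actual=T -> ctr[1]=3
Ev 12: PC=1 idx=1 pred=T actual=T -> ctr[1]=3
Ev 13: PC=1 idx=1 pred=T actual=T -> ctr[1]=3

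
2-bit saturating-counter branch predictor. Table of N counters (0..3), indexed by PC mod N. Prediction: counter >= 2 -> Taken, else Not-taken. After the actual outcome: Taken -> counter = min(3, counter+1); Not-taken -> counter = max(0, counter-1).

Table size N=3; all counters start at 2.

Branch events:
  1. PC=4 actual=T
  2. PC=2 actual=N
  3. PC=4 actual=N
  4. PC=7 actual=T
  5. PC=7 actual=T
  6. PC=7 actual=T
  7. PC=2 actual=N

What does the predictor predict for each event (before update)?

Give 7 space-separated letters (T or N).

Ev 1: PC=4 idx=1 pred=T actual=T -> ctr[1]=3
Ev 2: PC=2 idx=2 pred=T actual=N -> ctr[2]=1
Ev 3: PC=4 idx=1 pred=T actual=N -> ctr[1]=2
Ev 4: PC=7 idx=1 pred=T actual=T -> ctr[1]=3
Ev 5: PC=7 idx=1 pred=T actual=T -> ctr[1]=3
Ev 6: PC=7 idx=1 pred=T actual=T -> ctr[1]=3
Ev 7: PC=2 idx=2 pred=N actual=N -> ctr[2]=0

Answer: T T T T T T N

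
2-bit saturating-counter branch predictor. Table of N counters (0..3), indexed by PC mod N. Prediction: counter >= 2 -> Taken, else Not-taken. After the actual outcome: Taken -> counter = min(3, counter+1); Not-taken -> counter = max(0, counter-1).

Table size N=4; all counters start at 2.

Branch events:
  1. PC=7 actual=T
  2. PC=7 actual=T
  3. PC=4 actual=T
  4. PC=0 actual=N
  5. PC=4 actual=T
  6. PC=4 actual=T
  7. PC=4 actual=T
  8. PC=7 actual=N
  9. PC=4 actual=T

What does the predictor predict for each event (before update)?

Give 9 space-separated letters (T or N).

Ev 1: PC=7 idx=3 pred=T actual=T -> ctr[3]=3
Ev 2: PC=7 idx=3 pred=T actual=T -> ctr[3]=3
Ev 3: PC=4 idx=0 pred=T actual=T -> ctr[0]=3
Ev 4: PC=0 idx=0 pred=T actual=N -> ctr[0]=2
Ev 5: PC=4 idx=0 pred=T actual=T -> ctr[0]=3
Ev 6: PC=4 idx=0 pred=T actual=T -> ctr[0]=3
Ev 7: PC=4 idx=0 pred=T actual=T -> ctr[0]=3
Ev 8: PC=7 idx=3 pred=T actual=N -> ctr[3]=2
Ev 9: PC=4 idx=0 pred=T actual=T -> ctr[0]=3

Answer: T T T T T T T T T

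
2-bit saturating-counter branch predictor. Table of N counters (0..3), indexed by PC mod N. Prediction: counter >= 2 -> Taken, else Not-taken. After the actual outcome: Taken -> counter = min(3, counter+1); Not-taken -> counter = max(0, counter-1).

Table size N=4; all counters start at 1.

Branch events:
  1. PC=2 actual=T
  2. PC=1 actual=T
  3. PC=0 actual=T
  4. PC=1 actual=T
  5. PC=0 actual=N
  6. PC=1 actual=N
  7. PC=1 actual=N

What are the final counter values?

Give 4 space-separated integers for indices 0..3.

Ev 1: PC=2 idx=2 pred=N actual=T -> ctr[2]=2
Ev 2: PC=1 idx=1 pred=N actual=T -> ctr[1]=2
Ev 3: PC=0 idx=0 pred=N actual=T -> ctr[0]=2
Ev 4: PC=1 idx=1 pred=T actual=T -> ctr[1]=3
Ev 5: PC=0 idx=0 pred=T actual=N -> ctr[0]=1
Ev 6: PC=1 idx=1 pred=T actual=N -> ctr[1]=2
Ev 7: PC=1 idx=1 pred=T actual=N -> ctr[1]=1

Answer: 1 1 2 1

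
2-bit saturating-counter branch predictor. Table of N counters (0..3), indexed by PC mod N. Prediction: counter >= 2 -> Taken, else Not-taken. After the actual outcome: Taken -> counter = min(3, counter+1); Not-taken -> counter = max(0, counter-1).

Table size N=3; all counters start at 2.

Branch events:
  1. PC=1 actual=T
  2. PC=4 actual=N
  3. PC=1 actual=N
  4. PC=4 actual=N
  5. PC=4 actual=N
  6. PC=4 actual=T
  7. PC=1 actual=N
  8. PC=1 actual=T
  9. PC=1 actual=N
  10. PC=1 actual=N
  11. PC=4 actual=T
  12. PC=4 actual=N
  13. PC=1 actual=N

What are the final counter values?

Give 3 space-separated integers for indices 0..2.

Answer: 2 0 2

Derivation:
Ev 1: PC=1 idx=1 pred=T actual=T -> ctr[1]=3
Ev 2: PC=4 idx=1 pred=T actual=N -> ctr[1]=2
Ev 3: PC=1 idx=1 pred=T actual=N -> ctr[1]=1
Ev 4: PC=4 idx=1 pred=N actual=N -> ctr[1]=0
Ev 5: PC=4 idx=1 pred=N actual=N -> ctr[1]=0
Ev 6: PC=4 idx=1 pred=N actual=T -> ctr[1]=1
Ev 7: PC=1 idx=1 pred=N actual=N -> ctr[1]=0
Ev 8: PC=1 idx=1 pred=N actual=T -> ctr[1]=1
Ev 9: PC=1 idx=1 pred=N actual=N -> ctr[1]=0
Ev 10: PC=1 idx=1 pred=N actual=N -> ctr[1]=0
Ev 11: PC=4 idx=1 pred=N actual=T -> ctr[1]=1
Ev 12: PC=4 idx=1 pred=N actual=N -> ctr[1]=0
Ev 13: PC=1 idx=1 pred=N actual=N -> ctr[1]=0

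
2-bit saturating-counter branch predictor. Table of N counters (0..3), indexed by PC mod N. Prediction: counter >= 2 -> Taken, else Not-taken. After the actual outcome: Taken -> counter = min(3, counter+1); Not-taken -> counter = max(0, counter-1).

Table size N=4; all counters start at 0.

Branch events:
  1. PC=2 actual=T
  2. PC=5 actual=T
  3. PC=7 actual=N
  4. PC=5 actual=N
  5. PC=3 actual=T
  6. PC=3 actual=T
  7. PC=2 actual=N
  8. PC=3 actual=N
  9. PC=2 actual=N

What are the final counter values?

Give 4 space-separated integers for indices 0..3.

Ev 1: PC=2 idx=2 pred=N actual=T -> ctr[2]=1
Ev 2: PC=5 idx=1 pred=N actual=T -> ctr[1]=1
Ev 3: PC=7 idx=3 pred=N actual=N -> ctr[3]=0
Ev 4: PC=5 idx=1 pred=N actual=N -> ctr[1]=0
Ev 5: PC=3 idx=3 pred=N actual=T -> ctr[3]=1
Ev 6: PC=3 idx=3 pred=N actual=T -> ctr[3]=2
Ev 7: PC=2 idx=2 pred=N actual=N -> ctr[2]=0
Ev 8: PC=3 idx=3 pred=T actual=N -> ctr[3]=1
Ev 9: PC=2 idx=2 pred=N actual=N -> ctr[2]=0

Answer: 0 0 0 1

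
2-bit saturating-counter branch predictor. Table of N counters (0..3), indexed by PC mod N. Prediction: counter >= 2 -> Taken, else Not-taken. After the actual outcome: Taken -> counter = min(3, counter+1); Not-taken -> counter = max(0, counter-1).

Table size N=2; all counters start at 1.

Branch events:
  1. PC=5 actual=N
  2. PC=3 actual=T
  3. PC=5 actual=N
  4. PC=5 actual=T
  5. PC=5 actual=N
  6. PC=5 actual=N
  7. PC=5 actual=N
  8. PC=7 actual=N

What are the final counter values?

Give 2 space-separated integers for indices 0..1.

Answer: 1 0

Derivation:
Ev 1: PC=5 idx=1 pred=N actual=N -> ctr[1]=0
Ev 2: PC=3 idx=1 pred=N actual=T -> ctr[1]=1
Ev 3: PC=5 idx=1 pred=N actual=N -> ctr[1]=0
Ev 4: PC=5 idx=1 pred=N actual=T -> ctr[1]=1
Ev 5: PC=5 idx=1 pred=N actual=N -> ctr[1]=0
Ev 6: PC=5 idx=1 pred=N actual=N -> ctr[1]=0
Ev 7: PC=5 idx=1 pred=N actual=N -> ctr[1]=0
Ev 8: PC=7 idx=1 pred=N actual=N -> ctr[1]=0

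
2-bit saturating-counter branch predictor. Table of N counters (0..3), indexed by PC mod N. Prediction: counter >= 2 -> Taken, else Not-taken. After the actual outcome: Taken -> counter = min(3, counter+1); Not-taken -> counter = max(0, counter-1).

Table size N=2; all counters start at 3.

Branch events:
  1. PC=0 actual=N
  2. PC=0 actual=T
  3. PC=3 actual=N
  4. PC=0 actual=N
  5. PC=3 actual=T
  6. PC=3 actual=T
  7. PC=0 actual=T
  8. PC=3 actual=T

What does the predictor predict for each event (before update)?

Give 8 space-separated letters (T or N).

Answer: T T T T T T T T

Derivation:
Ev 1: PC=0 idx=0 pred=T actual=N -> ctr[0]=2
Ev 2: PC=0 idx=0 pred=T actual=T -> ctr[0]=3
Ev 3: PC=3 idx=1 pred=T actual=N -> ctr[1]=2
Ev 4: PC=0 idx=0 pred=T actual=N -> ctr[0]=2
Ev 5: PC=3 idx=1 pred=T actual=T -> ctr[1]=3
Ev 6: PC=3 idx=1 pred=T actual=T -> ctr[1]=3
Ev 7: PC=0 idx=0 pred=T actual=T -> ctr[0]=3
Ev 8: PC=3 idx=1 pred=T actual=T -> ctr[1]=3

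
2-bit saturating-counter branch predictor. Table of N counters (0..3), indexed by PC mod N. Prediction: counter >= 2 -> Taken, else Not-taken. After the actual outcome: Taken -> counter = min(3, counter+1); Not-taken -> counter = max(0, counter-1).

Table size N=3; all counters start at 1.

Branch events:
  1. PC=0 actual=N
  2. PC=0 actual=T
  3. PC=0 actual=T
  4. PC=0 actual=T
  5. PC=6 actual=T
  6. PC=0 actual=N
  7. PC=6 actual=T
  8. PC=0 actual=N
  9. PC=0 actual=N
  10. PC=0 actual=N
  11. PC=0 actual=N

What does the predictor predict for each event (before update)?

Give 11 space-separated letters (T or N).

Ev 1: PC=0 idx=0 pred=N actual=N -> ctr[0]=0
Ev 2: PC=0 idx=0 pred=N actual=T -> ctr[0]=1
Ev 3: PC=0 idx=0 pred=N actual=T -> ctr[0]=2
Ev 4: PC=0 idx=0 pred=T actual=T -> ctr[0]=3
Ev 5: PC=6 idx=0 pred=T actual=T -> ctr[0]=3
Ev 6: PC=0 idx=0 pred=T actual=N -> ctr[0]=2
Ev 7: PC=6 idx=0 pred=T actual=T -> ctr[0]=3
Ev 8: PC=0 idx=0 pred=T actual=N -> ctr[0]=2
Ev 9: PC=0 idx=0 pred=T actual=N -> ctr[0]=1
Ev 10: PC=0 idx=0 pred=N actual=N -> ctr[0]=0
Ev 11: PC=0 idx=0 pred=N actual=N -> ctr[0]=0

Answer: N N N T T T T T T N N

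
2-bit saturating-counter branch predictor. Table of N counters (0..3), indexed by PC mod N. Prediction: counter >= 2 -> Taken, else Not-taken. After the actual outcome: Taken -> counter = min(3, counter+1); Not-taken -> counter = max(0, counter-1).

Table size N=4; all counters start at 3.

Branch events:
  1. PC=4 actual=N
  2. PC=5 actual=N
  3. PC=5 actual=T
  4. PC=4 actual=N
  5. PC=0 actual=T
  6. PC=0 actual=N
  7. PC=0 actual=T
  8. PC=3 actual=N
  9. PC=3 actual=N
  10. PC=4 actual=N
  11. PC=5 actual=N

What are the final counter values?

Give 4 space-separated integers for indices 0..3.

Answer: 1 2 3 1

Derivation:
Ev 1: PC=4 idx=0 pred=T actual=N -> ctr[0]=2
Ev 2: PC=5 idx=1 pred=T actual=N -> ctr[1]=2
Ev 3: PC=5 idx=1 pred=T actual=T -> ctr[1]=3
Ev 4: PC=4 idx=0 pred=T actual=N -> ctr[0]=1
Ev 5: PC=0 idx=0 pred=N actual=T -> ctr[0]=2
Ev 6: PC=0 idx=0 pred=T actual=N -> ctr[0]=1
Ev 7: PC=0 idx=0 pred=N actual=T -> ctr[0]=2
Ev 8: PC=3 idx=3 pred=T actual=N -> ctr[3]=2
Ev 9: PC=3 idx=3 pred=T actual=N -> ctr[3]=1
Ev 10: PC=4 idx=0 pred=T actual=N -> ctr[0]=1
Ev 11: PC=5 idx=1 pred=T actual=N -> ctr[1]=2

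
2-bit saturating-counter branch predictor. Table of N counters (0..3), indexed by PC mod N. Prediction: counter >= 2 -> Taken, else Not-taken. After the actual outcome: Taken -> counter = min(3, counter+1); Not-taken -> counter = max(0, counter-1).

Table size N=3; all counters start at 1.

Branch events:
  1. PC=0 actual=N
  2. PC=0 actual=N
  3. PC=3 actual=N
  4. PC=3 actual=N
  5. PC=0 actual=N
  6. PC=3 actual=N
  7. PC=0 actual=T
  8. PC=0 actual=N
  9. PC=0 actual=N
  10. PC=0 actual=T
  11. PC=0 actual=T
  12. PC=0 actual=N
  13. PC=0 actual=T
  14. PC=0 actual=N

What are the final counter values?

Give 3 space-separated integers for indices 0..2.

Answer: 1 1 1

Derivation:
Ev 1: PC=0 idx=0 pred=N actual=N -> ctr[0]=0
Ev 2: PC=0 idx=0 pred=N actual=N -> ctr[0]=0
Ev 3: PC=3 idx=0 pred=N actual=N -> ctr[0]=0
Ev 4: PC=3 idx=0 pred=N actual=N -> ctr[0]=0
Ev 5: PC=0 idx=0 pred=N actual=N -> ctr[0]=0
Ev 6: PC=3 idx=0 pred=N actual=N -> ctr[0]=0
Ev 7: PC=0 idx=0 pred=N actual=T -> ctr[0]=1
Ev 8: PC=0 idx=0 pred=N actual=N -> ctr[0]=0
Ev 9: PC=0 idx=0 pred=N actual=N -> ctr[0]=0
Ev 10: PC=0 idx=0 pred=N actual=T -> ctr[0]=1
Ev 11: PC=0 idx=0 pred=N actual=T -> ctr[0]=2
Ev 12: PC=0 idx=0 pred=T actual=N -> ctr[0]=1
Ev 13: PC=0 idx=0 pred=N actual=T -> ctr[0]=2
Ev 14: PC=0 idx=0 pred=T actual=N -> ctr[0]=1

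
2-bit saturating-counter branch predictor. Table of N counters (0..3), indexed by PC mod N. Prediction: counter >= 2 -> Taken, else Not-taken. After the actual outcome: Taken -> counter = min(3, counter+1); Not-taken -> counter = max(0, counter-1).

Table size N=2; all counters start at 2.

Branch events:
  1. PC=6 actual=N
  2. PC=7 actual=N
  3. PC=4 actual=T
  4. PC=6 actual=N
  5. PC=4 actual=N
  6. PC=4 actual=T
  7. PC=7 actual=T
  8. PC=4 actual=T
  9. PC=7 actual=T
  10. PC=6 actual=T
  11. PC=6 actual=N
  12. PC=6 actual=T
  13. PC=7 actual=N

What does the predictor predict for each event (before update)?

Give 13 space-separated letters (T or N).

Answer: T T N T N N N N T T T T T

Derivation:
Ev 1: PC=6 idx=0 pred=T actual=N -> ctr[0]=1
Ev 2: PC=7 idx=1 pred=T actual=N -> ctr[1]=1
Ev 3: PC=4 idx=0 pred=N actual=T -> ctr[0]=2
Ev 4: PC=6 idx=0 pred=T actual=N -> ctr[0]=1
Ev 5: PC=4 idx=0 pred=N actual=N -> ctr[0]=0
Ev 6: PC=4 idx=0 pred=N actual=T -> ctr[0]=1
Ev 7: PC=7 idx=1 pred=N actual=T -> ctr[1]=2
Ev 8: PC=4 idx=0 pred=N actual=T -> ctr[0]=2
Ev 9: PC=7 idx=1 pred=T actual=T -> ctr[1]=3
Ev 10: PC=6 idx=0 pred=T actual=T -> ctr[0]=3
Ev 11: PC=6 idx=0 pred=T actual=N -> ctr[0]=2
Ev 12: PC=6 idx=0 pred=T actual=T -> ctr[0]=3
Ev 13: PC=7 idx=1 pred=T actual=N -> ctr[1]=2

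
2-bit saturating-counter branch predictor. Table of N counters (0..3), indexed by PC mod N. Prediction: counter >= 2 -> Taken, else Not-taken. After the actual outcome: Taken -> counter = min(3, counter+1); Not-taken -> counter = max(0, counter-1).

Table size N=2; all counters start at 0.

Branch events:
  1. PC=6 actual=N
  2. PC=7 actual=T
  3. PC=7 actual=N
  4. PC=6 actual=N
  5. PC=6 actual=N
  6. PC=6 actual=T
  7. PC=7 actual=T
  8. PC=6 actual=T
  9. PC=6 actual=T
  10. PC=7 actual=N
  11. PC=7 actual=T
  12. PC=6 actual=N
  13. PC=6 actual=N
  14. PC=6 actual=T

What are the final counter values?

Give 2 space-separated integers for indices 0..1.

Answer: 2 1

Derivation:
Ev 1: PC=6 idx=0 pred=N actual=N -> ctr[0]=0
Ev 2: PC=7 idx=1 pred=N actual=T -> ctr[1]=1
Ev 3: PC=7 idx=1 pred=N actual=N -> ctr[1]=0
Ev 4: PC=6 idx=0 pred=N actual=N -> ctr[0]=0
Ev 5: PC=6 idx=0 pred=N actual=N -> ctr[0]=0
Ev 6: PC=6 idx=0 pred=N actual=T -> ctr[0]=1
Ev 7: PC=7 idx=1 pred=N actual=T -> ctr[1]=1
Ev 8: PC=6 idx=0 pred=N actual=T -> ctr[0]=2
Ev 9: PC=6 idx=0 pred=T actual=T -> ctr[0]=3
Ev 10: PC=7 idx=1 pred=N actual=N -> ctr[1]=0
Ev 11: PC=7 idx=1 pred=N actual=T -> ctr[1]=1
Ev 12: PC=6 idx=0 pred=T actual=N -> ctr[0]=2
Ev 13: PC=6 idx=0 pred=T actual=N -> ctr[0]=1
Ev 14: PC=6 idx=0 pred=N actual=T -> ctr[0]=2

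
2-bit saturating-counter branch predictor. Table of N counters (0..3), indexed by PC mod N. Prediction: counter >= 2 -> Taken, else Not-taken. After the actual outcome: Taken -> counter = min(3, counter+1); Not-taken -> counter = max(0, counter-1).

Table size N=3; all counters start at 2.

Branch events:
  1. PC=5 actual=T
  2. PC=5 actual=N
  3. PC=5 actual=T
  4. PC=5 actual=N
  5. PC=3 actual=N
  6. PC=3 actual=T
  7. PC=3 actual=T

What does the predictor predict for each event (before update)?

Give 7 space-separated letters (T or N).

Answer: T T T T T N T

Derivation:
Ev 1: PC=5 idx=2 pred=T actual=T -> ctr[2]=3
Ev 2: PC=5 idx=2 pred=T actual=N -> ctr[2]=2
Ev 3: PC=5 idx=2 pred=T actual=T -> ctr[2]=3
Ev 4: PC=5 idx=2 pred=T actual=N -> ctr[2]=2
Ev 5: PC=3 idx=0 pred=T actual=N -> ctr[0]=1
Ev 6: PC=3 idx=0 pred=N actual=T -> ctr[0]=2
Ev 7: PC=3 idx=0 pred=T actual=T -> ctr[0]=3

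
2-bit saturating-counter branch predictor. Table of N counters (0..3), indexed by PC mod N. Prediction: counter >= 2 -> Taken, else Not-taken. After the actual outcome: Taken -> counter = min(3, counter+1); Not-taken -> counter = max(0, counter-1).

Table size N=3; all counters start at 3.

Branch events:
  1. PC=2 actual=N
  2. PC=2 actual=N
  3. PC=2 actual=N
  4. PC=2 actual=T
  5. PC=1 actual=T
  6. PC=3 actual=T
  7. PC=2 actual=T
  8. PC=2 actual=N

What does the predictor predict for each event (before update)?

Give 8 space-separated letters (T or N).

Answer: T T N N T T N T

Derivation:
Ev 1: PC=2 idx=2 pred=T actual=N -> ctr[2]=2
Ev 2: PC=2 idx=2 pred=T actual=N -> ctr[2]=1
Ev 3: PC=2 idx=2 pred=N actual=N -> ctr[2]=0
Ev 4: PC=2 idx=2 pred=N actual=T -> ctr[2]=1
Ev 5: PC=1 idx=1 pred=T actual=T -> ctr[1]=3
Ev 6: PC=3 idx=0 pred=T actual=T -> ctr[0]=3
Ev 7: PC=2 idx=2 pred=N actual=T -> ctr[2]=2
Ev 8: PC=2 idx=2 pred=T actual=N -> ctr[2]=1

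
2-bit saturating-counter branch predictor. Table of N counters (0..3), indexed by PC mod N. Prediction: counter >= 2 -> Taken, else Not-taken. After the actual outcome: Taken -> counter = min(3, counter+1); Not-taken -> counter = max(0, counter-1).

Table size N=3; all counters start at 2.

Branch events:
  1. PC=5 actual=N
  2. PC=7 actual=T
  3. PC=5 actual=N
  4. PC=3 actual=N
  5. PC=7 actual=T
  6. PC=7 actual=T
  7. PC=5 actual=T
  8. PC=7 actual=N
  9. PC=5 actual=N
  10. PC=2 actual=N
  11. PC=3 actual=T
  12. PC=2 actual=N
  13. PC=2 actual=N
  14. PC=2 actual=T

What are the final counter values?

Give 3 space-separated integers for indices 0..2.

Answer: 2 2 1

Derivation:
Ev 1: PC=5 idx=2 pred=T actual=N -> ctr[2]=1
Ev 2: PC=7 idx=1 pred=T actual=T -> ctr[1]=3
Ev 3: PC=5 idx=2 pred=N actual=N -> ctr[2]=0
Ev 4: PC=3 idx=0 pred=T actual=N -> ctr[0]=1
Ev 5: PC=7 idx=1 pred=T actual=T -> ctr[1]=3
Ev 6: PC=7 idx=1 pred=T actual=T -> ctr[1]=3
Ev 7: PC=5 idx=2 pred=N actual=T -> ctr[2]=1
Ev 8: PC=7 idx=1 pred=T actual=N -> ctr[1]=2
Ev 9: PC=5 idx=2 pred=N actual=N -> ctr[2]=0
Ev 10: PC=2 idx=2 pred=N actual=N -> ctr[2]=0
Ev 11: PC=3 idx=0 pred=N actual=T -> ctr[0]=2
Ev 12: PC=2 idx=2 pred=N actual=N -> ctr[2]=0
Ev 13: PC=2 idx=2 pred=N actual=N -> ctr[2]=0
Ev 14: PC=2 idx=2 pred=N actual=T -> ctr[2]=1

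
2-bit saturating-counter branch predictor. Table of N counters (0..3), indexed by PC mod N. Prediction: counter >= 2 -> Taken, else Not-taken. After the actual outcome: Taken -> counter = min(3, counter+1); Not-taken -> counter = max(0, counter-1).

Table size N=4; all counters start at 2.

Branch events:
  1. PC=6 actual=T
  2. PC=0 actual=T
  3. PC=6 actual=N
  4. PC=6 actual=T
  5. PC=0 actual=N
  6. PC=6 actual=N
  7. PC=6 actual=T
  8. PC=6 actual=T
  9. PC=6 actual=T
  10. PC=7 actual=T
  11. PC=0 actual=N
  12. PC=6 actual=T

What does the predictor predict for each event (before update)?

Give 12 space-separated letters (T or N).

Answer: T T T T T T T T T T T T

Derivation:
Ev 1: PC=6 idx=2 pred=T actual=T -> ctr[2]=3
Ev 2: PC=0 idx=0 pred=T actual=T -> ctr[0]=3
Ev 3: PC=6 idx=2 pred=T actual=N -> ctr[2]=2
Ev 4: PC=6 idx=2 pred=T actual=T -> ctr[2]=3
Ev 5: PC=0 idx=0 pred=T actual=N -> ctr[0]=2
Ev 6: PC=6 idx=2 pred=T actual=N -> ctr[2]=2
Ev 7: PC=6 idx=2 pred=T actual=T -> ctr[2]=3
Ev 8: PC=6 idx=2 pred=T actual=T -> ctr[2]=3
Ev 9: PC=6 idx=2 pred=T actual=T -> ctr[2]=3
Ev 10: PC=7 idx=3 pred=T actual=T -> ctr[3]=3
Ev 11: PC=0 idx=0 pred=T actual=N -> ctr[0]=1
Ev 12: PC=6 idx=2 pred=T actual=T -> ctr[2]=3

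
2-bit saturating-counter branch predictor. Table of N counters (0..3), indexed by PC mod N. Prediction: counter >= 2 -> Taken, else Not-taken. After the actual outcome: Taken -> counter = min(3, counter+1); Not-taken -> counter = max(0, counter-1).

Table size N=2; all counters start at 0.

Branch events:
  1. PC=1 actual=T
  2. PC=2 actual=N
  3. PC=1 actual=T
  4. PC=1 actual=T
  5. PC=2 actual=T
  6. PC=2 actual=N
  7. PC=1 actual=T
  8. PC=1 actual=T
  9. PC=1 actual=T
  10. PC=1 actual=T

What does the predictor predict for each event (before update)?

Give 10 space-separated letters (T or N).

Answer: N N N T N N T T T T

Derivation:
Ev 1: PC=1 idx=1 pred=N actual=T -> ctr[1]=1
Ev 2: PC=2 idx=0 pred=N actual=N -> ctr[0]=0
Ev 3: PC=1 idx=1 pred=N actual=T -> ctr[1]=2
Ev 4: PC=1 idx=1 pred=T actual=T -> ctr[1]=3
Ev 5: PC=2 idx=0 pred=N actual=T -> ctr[0]=1
Ev 6: PC=2 idx=0 pred=N actual=N -> ctr[0]=0
Ev 7: PC=1 idx=1 pred=T actual=T -> ctr[1]=3
Ev 8: PC=1 idx=1 pred=T actual=T -> ctr[1]=3
Ev 9: PC=1 idx=1 pred=T actual=T -> ctr[1]=3
Ev 10: PC=1 idx=1 pred=T actual=T -> ctr[1]=3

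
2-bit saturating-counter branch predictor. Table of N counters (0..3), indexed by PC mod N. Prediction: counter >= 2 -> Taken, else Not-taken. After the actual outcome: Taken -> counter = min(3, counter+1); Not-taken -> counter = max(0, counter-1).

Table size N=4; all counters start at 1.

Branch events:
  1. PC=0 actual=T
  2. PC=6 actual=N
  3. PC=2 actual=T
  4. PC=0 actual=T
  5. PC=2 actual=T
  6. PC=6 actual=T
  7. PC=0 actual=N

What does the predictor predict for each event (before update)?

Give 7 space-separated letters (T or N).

Answer: N N N T N T T

Derivation:
Ev 1: PC=0 idx=0 pred=N actual=T -> ctr[0]=2
Ev 2: PC=6 idx=2 pred=N actual=N -> ctr[2]=0
Ev 3: PC=2 idx=2 pred=N actual=T -> ctr[2]=1
Ev 4: PC=0 idx=0 pred=T actual=T -> ctr[0]=3
Ev 5: PC=2 idx=2 pred=N actual=T -> ctr[2]=2
Ev 6: PC=6 idx=2 pred=T actual=T -> ctr[2]=3
Ev 7: PC=0 idx=0 pred=T actual=N -> ctr[0]=2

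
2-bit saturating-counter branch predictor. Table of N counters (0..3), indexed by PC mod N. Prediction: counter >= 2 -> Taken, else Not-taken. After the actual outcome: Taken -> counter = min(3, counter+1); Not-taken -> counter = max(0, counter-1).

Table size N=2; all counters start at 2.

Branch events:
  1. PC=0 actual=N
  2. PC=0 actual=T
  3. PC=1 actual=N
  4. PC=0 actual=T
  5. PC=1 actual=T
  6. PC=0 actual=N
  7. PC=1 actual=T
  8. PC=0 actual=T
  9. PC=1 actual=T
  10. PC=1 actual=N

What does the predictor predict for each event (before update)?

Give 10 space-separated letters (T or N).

Ev 1: PC=0 idx=0 pred=T actual=N -> ctr[0]=1
Ev 2: PC=0 idx=0 pred=N actual=T -> ctr[0]=2
Ev 3: PC=1 idx=1 pred=T actual=N -> ctr[1]=1
Ev 4: PC=0 idx=0 pred=T actual=T -> ctr[0]=3
Ev 5: PC=1 idx=1 pred=N actual=T -> ctr[1]=2
Ev 6: PC=0 idx=0 pred=T actual=N -> ctr[0]=2
Ev 7: PC=1 idx=1 pred=T actual=T -> ctr[1]=3
Ev 8: PC=0 idx=0 pred=T actual=T -> ctr[0]=3
Ev 9: PC=1 idx=1 pred=T actual=T -> ctr[1]=3
Ev 10: PC=1 idx=1 pred=T actual=N -> ctr[1]=2

Answer: T N T T N T T T T T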